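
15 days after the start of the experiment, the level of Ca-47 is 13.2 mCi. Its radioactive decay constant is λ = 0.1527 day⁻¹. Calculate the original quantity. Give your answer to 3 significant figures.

130 mCi

t½ = ln 2 / λ = 0.69315 / 0.1527 ≈ 4.5393 days.
Number of half-lives elapsed: n = 15/4.5393 ≈ 3.3045.
A₀ = A × 2^n = 13.2 × 2^3.3045 = 13.2 × 9.8799 ≈ 130.41 mCi.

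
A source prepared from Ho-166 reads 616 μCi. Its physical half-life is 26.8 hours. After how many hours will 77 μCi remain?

80.4 hours

77/616 = 1/8, so 3 half-lives have elapsed.
t = 3 × 26.8 = 80.4 hours.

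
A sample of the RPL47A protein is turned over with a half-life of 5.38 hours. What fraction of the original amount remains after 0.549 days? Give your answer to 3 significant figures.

0.183

0.549 days = 13.176 hours.
n = 13.176/5.38 ≈ 2.4491 half-lives.
Fraction remaining = (1/2)^2.4491 ≈ 0.18313.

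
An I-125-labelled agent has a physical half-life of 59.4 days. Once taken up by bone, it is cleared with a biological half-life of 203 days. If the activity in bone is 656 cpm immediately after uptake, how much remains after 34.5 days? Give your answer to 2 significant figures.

390 cpm

1/t_eff = 1/t_phys + 1/t_biol = 1/59.4 + 1/203 = 0.021761 per day.
t_eff = 59.4 × 203 / (59.4 + 203) ≈ 45.954 days.
Remaining = 656 × (1/2)^(34.5/45.954) = 656 × (1/2)^0.75076 ≈ 389.85 cpm.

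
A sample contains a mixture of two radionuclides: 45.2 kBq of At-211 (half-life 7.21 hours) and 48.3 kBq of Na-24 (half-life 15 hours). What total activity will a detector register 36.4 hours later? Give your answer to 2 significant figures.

At-211: 45.2 × (1/2)^(36.4/7.21) = 45.2 × (1/2)^5.0485 ≈ 1.3658 kBq.
Na-24: 48.3 × (1/2)^(36.4/15) = 48.3 × (1/2)^2.4267 ≈ 8.9835 kBq.
Total = 1.3658 + 8.9835 ≈ 10.349 kBq.

10 kBq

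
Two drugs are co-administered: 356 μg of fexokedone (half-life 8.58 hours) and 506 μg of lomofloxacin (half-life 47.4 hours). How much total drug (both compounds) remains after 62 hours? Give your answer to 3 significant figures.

207 μg

fexokedone: 356 × (1/2)^(62/8.58) = 356 × (1/2)^7.2261 ≈ 2.3778 μg.
lomofloxacin: 506 × (1/2)^(62/47.4) = 506 × (1/2)^1.308 ≈ 204.36 μg.
Total = 2.3778 + 204.36 ≈ 206.74 μg.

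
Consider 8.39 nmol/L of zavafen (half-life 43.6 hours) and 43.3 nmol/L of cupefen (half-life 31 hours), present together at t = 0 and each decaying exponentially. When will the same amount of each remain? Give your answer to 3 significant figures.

254 hours

Set 8.39·(1/2)^(t/43.6) = 43.3·(1/2)^(t/31).
Taking log₂: log₂(8.39/43.3) = t·(1/43.6 − 1/31).
log₂(0.19376) = -2.3676; 1/43.6 − 1/31 = -0.0093223.
t = -2.3676 / -0.0093223 ≈ 253.97 hours.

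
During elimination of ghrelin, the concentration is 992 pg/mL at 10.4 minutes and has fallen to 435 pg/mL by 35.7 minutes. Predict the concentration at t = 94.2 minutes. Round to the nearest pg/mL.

Over Δt = 35.7 − 10.4 = 25.3 minutes, the level fell by a factor of 992/435 ≈ 2.2805.
n = log₂(2.2805) ≈ 1.1893 half-lives, so t½ = 25.3/1.1893 ≈ 21.273 minutes.
From t = 35.7 to t = 94.2: 435 × (1/2)^((94.2−35.7)/21.273) ≈ 64.662 pg/mL.

65 pg/mL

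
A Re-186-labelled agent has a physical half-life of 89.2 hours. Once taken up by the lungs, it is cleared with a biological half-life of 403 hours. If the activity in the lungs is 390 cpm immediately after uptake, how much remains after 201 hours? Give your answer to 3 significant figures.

57.9 cpm

1/t_eff = 1/t_phys + 1/t_biol = 1/89.2 + 1/403 = 0.013692 per hour.
t_eff = 89.2 × 403 / (89.2 + 403) ≈ 73.035 hours.
Remaining = 390 × (1/2)^(201/73.035) = 390 × (1/2)^2.7521 ≈ 57.889 cpm.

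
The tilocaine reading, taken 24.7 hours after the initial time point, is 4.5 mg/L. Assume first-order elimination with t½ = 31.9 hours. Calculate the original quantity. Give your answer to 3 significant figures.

7.70 mg/L

Number of half-lives elapsed: n = 24.7/31.9 ≈ 0.77429.
A₀ = A × 2^n = 4.5 × 2^0.77429 = 4.5 × 1.7104 ≈ 7.6966 mg/L.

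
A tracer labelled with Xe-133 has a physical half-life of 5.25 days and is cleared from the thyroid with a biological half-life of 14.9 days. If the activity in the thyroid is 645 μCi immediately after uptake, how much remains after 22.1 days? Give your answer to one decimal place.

12.5 μCi

1/t_eff = 1/t_phys + 1/t_biol = 1/5.25 + 1/14.9 = 0.25759 per day.
t_eff = 5.25 × 14.9 / (5.25 + 14.9) ≈ 3.8821 days.
Remaining = 645 × (1/2)^(22.1/3.8821) = 645 × (1/2)^5.6927 ≈ 12.47 μCi.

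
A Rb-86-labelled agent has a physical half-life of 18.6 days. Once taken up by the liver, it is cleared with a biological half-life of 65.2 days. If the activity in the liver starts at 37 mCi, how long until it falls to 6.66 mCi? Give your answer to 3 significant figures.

1/t_eff = 1/t_phys + 1/t_biol = 1/18.6 + 1/65.2 = 0.069101 per day.
t_eff = 18.6 × 65.2 / (18.6 + 65.2) ≈ 14.472 days.
n = log₂(37/6.66) ≈ 2.4739; t = 2.4739 × 14.472 ≈ 35.802 days.

35.8 days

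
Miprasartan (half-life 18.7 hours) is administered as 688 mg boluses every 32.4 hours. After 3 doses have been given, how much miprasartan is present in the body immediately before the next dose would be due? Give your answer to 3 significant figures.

288 mg

The 3 doses were given 97.2, 64.8, 32.4 hours ago.
Total = 688·(1/2)^(97.2/18.7) + 688·(1/2)^(64.8/18.7) + 688·(1/2)^(32.4/18.7)
      = 18.745 + 62.294 + 207.02 ≈ 288.06 mg.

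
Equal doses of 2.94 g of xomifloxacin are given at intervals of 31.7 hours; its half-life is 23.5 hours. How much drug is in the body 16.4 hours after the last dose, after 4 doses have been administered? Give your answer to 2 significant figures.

The 4 doses were given 111.5, 79.8, 48.1, 16.4 hours ago.
Total = 2.94·(1/2)^(111.5/23.5) + 2.94·(1/2)^(79.8/23.5) + 2.94·(1/2)^(48.1/23.5) + 2.94·(1/2)^(16.4/23.5)
      = 0.10966 + 0.27934 + 0.71154 + 1.8125 ≈ 2.913 g.

2.9 g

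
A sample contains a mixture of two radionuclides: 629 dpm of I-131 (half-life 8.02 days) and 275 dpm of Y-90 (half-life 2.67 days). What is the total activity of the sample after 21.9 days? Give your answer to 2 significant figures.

I-131: 629 × (1/2)^(21.9/8.02) = 629 × (1/2)^2.7307 ≈ 94.762 dpm.
Y-90: 275 × (1/2)^(21.9/2.67) = 275 × (1/2)^8.2022 ≈ 0.93371 dpm.
Total = 94.762 + 0.93371 ≈ 95.696 dpm.

96 dpm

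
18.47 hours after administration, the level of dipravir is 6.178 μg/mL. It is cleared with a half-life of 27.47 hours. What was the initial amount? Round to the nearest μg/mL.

10 μg/mL

Number of half-lives elapsed: n = 18.47/27.47 ≈ 0.67237.
A₀ = A × 2^n = 6.178 × 2^0.67237 = 6.178 × 1.5937 ≈ 9.8458 μg/mL.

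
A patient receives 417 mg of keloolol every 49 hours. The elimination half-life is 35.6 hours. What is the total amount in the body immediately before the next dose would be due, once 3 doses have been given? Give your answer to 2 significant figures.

The 3 doses were given 147, 98, 49 hours ago.
Total = 417·(1/2)^(147/35.6) + 417·(1/2)^(98/35.6) + 417·(1/2)^(49/35.6)
      = 23.83 + 61.867 + 160.62 ≈ 246.32 mg.

250 mg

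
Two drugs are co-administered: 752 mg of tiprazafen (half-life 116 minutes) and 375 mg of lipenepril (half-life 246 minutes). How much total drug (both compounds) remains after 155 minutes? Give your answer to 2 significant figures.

tiprazafen: 752 × (1/2)^(155/116) = 752 × (1/2)^1.3362 ≈ 297.84 mg.
lipenepril: 375 × (1/2)^(155/246) = 375 × (1/2)^0.63008 ≈ 242.3 mg.
Total = 297.84 + 242.3 ≈ 540.14 mg.

540 mg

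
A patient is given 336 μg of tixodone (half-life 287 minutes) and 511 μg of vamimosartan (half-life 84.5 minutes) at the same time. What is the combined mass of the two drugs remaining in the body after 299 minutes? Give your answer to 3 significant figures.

207 μg

tixodone: 336 × (1/2)^(299/287) = 336 × (1/2)^1.0418 ≈ 163.2 μg.
vamimosartan: 511 × (1/2)^(299/84.5) = 511 × (1/2)^3.5385 ≈ 43.978 μg.
Total = 163.2 + 43.978 ≈ 207.18 μg.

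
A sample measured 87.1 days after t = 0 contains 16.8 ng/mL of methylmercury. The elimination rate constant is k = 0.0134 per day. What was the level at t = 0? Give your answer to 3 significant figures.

54.0 ng/mL

t½ = ln 2 / k = 0.69315 / 0.0134 ≈ 51.727 days.
Number of half-lives elapsed: n = 87.1/51.727 ≈ 1.6838.
A₀ = A × 2^n = 16.8 × 2^1.6838 = 16.8 × 3.2128 ≈ 53.975 ng/mL.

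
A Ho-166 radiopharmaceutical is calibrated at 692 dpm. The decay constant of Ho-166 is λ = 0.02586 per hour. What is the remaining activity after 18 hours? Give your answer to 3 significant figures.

434 dpm

t½ = ln 2 / λ = 0.69315 / 0.02586 ≈ 26.804 hours.
Number of half-lives: n = 18/26.804 ≈ 0.67155.
Remaining = 692 × (1/2)^0.67155 = 692 × 0.62783 ≈ 434.46 dpm.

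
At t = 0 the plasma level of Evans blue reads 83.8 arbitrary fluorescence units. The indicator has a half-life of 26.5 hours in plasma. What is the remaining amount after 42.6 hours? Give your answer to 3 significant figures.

Number of half-lives: n = 42.6/26.5 ≈ 1.6075.
Remaining = 83.8 × (1/2)^1.6075 = 83.8 × 0.32816 ≈ 27.499 arbitrary fluorescence units.

27.5 arbitrary fluorescence units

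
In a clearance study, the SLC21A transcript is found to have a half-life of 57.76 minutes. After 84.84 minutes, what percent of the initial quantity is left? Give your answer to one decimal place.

36.1%

n = 84.84/57.76 ≈ 1.4688 half-lives.
Fraction remaining = (1/2)^1.4688 ≈ 0.36127, i.e. 36.127%.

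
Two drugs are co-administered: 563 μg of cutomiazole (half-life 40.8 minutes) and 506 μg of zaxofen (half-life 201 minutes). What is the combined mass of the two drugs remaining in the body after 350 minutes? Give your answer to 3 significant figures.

cutomiazole: 563 × (1/2)^(350/40.8) = 563 × (1/2)^8.5784 ≈ 1.4728 μg.
zaxofen: 506 × (1/2)^(350/201) = 506 × (1/2)^1.7413 ≈ 151.35 μg.
Total = 1.4728 + 151.35 ≈ 152.82 μg.

153 μg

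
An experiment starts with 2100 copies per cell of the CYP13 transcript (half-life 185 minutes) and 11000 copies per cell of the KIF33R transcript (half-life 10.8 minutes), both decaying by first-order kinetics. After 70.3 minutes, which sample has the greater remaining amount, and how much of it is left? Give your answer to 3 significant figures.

CYP13 transcript: 2100 × (1/2)^0.38 ≈ 1613.7 copies per cell.
KIF33R transcript: 11000 × (1/2)^6.5093 ≈ 120.76 copies per cell.
CYP13 transcript has more remaining, at ≈ 1613.7 copies per cell.

CYP13 transcript, 1610 copies per cell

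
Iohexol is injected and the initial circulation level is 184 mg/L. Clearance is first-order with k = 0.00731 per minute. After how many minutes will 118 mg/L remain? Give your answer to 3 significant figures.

t½ = ln 2 / k = 0.69315 / 0.00731 ≈ 94.822 minutes.
Fraction remaining = 118/184 ≈ 0.6413.
n = log₂(184/118) = ln(1.5593)/ln 2 ≈ 0.64092 half-lives.
t = n × t½ = 0.64092 × 94.822 ≈ 60.773 minutes.

60.8 minutes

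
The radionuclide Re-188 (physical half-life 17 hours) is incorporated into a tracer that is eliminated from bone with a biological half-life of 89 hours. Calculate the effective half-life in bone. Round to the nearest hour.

1/t_eff = 1/t_phys + 1/t_biol = 1/17 + 1/89 = 0.070059 per hour.
t_eff = 17 × 89 / (17 + 89) ≈ 14.274 hours.

14 hours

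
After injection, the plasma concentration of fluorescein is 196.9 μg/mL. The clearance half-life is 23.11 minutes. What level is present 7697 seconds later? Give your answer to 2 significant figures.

4.2 μg/mL

Convert the elapsed time: 7697 seconds = 128.283 minutes.
Number of half-lives: n = 128.283/23.11 ≈ 5.551.
Remaining = 196.9 × (1/2)^5.551 = 196.9 × 0.02133 ≈ 4.1998 μg/mL.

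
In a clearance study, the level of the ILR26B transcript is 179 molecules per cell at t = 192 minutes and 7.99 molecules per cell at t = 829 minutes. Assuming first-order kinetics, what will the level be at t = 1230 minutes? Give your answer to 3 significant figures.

Over Δt = 829 − 192 = 637 minutes, the level fell by a factor of 179/7.99 ≈ 22.403.
n = log₂(22.403) ≈ 4.4856 half-lives, so t½ = 637/4.4856 ≈ 142.01 minutes.
From t = 829 to t = 1230: 7.99 × (1/2)^((1230−829)/142.01) ≈ 1.1285 molecules per cell.

1.13 molecules per cell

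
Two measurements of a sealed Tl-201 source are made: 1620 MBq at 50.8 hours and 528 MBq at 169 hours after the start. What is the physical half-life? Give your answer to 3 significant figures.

73.1 hours

Over Δt = 169 − 50.8 = 118.2 hours, the level fell by a factor of 1620/528 ≈ 3.0682.
n = log₂(3.0682) ≈ 1.6174 half-lives, so t½ = 118.2/1.6174 ≈ 73.081 hours.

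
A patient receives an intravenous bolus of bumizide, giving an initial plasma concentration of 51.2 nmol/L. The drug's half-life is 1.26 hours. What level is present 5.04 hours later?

3.2 nmol/L

Elapsed time is 4 half-lives (5.04/1.26).
Each half-life halves the amount: 51.2 × (1/2)^4 = 51.2/16 = 3.2 nmol/L.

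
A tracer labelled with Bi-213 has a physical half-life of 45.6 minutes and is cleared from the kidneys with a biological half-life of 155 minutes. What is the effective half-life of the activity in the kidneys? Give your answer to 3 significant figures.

1/t_eff = 1/t_phys + 1/t_biol = 1/45.6 + 1/155 = 0.028381 per minute.
t_eff = 45.6 × 155 / (45.6 + 155) ≈ 35.234 minutes.

35.2 minutes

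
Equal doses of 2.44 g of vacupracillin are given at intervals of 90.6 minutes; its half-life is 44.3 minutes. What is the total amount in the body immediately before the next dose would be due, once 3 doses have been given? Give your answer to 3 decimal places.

The 3 doses were given 271.8, 181.2, 90.6 minutes ago.
Total = 2.44·(1/2)^(271.8/44.3) + 2.44·(1/2)^(181.2/44.3) + 2.44·(1/2)^(90.6/44.3)
      = 0.034709 + 0.14325 + 0.59121 ≈ 0.76916 g.

0.769 g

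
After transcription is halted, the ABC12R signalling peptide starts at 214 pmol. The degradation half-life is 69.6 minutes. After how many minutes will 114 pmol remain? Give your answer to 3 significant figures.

Fraction remaining = 114/214 ≈ 0.53271.
n = log₂(214/114) = ln(1.8772)/ln 2 ≈ 0.90858 half-lives.
t = n × t½ = 0.90858 × 69.6 ≈ 63.237 minutes.

63.2 minutes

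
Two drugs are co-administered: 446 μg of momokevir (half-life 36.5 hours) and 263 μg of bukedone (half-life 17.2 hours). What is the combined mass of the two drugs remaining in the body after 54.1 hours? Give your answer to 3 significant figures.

momokevir: 446 × (1/2)^(54.1/36.5) = 446 × (1/2)^1.4822 ≈ 159.64 μg.
bukedone: 263 × (1/2)^(54.1/17.2) = 263 × (1/2)^3.1453 ≈ 29.724 μg.
Total = 159.64 + 29.724 ≈ 189.37 μg.

189 μg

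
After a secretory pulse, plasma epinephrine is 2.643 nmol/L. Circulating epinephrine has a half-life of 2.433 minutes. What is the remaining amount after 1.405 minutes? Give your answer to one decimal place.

1.8 nmol/L

Number of half-lives: n = 1.405/2.433 ≈ 0.57748.
Remaining = 2.643 × (1/2)^0.57748 = 2.643 × 0.67013 ≈ 1.7712 nmol/L.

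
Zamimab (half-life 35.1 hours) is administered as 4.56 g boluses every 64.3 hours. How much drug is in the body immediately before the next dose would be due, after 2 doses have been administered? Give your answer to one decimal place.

1.6 g

The 2 doses were given 128.6, 64.3 hours ago.
Total = 4.56·(1/2)^(128.6/35.1) + 4.56·(1/2)^(64.3/35.1)
      = 0.35979 + 1.2809 ≈ 1.6407 g.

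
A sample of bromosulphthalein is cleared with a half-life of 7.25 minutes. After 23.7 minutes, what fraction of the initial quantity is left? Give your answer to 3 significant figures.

0.104

n = 23.7/7.25 ≈ 3.269 half-lives.
Fraction remaining = (1/2)^3.269 ≈ 0.10374.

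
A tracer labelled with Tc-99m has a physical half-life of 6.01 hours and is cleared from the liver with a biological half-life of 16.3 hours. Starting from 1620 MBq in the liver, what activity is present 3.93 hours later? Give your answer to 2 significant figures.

870 MBq

1/t_eff = 1/t_phys + 1/t_biol = 1/6.01 + 1/16.3 = 0.22774 per hour.
t_eff = 6.01 × 16.3 / (6.01 + 16.3) ≈ 4.391 hours.
Remaining = 1620 × (1/2)^(3.93/4.391) = 1620 × (1/2)^0.89501 ≈ 871.14 MBq.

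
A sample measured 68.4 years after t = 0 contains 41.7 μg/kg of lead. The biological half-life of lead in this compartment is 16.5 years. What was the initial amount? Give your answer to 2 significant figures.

Number of half-lives elapsed: n = 68.4/16.5 ≈ 4.1455.
A₀ = A × 2^n = 41.7 × 2^4.1455 = 41.7 × 17.697 ≈ 737.98 μg/kg.

740 μg/kg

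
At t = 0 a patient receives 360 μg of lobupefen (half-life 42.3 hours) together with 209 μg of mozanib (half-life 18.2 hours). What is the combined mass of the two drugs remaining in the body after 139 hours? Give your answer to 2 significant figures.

lobupefen: 360 × (1/2)^(139/42.3) = 360 × (1/2)^3.2861 ≈ 36.906 μg.
mozanib: 209 × (1/2)^(139/18.2) = 209 × (1/2)^7.6374 ≈ 1.0497 μg.
Total = 36.906 + 1.0497 ≈ 37.956 μg.

38 μg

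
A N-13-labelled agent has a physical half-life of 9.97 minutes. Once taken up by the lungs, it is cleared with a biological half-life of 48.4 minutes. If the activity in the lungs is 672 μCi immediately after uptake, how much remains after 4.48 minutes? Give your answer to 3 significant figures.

462 μCi

1/t_eff = 1/t_phys + 1/t_biol = 1/9.97 + 1/48.4 = 0.12096 per minute.
t_eff = 9.97 × 48.4 / (9.97 + 48.4) ≈ 8.2671 minutes.
Remaining = 672 × (1/2)^(4.48/8.2671) = 672 × (1/2)^0.54191 ≈ 461.57 μCi.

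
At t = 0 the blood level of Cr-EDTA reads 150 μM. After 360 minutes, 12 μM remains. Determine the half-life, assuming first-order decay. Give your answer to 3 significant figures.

A/A₀ = 12/150 ≈ 0.08.
n = log₂(12.5) ≈ 3.6439 half-lives elapsed in 360 minutes.
t½ = 360/3.6439 ≈ 98.796 minutes.

98.8 minutes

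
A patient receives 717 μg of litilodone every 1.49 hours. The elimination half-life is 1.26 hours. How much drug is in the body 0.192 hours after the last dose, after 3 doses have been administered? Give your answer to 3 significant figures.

The 3 doses were given 3.172, 1.682, 0.192 hours ago.
Total = 717·(1/2)^(3.172/1.26) + 717·(1/2)^(1.682/1.26) + 717·(1/2)^(0.192/1.26)
      = 125.22 + 284.23 + 645.13 ≈ 1054.6 μg.

1050 μg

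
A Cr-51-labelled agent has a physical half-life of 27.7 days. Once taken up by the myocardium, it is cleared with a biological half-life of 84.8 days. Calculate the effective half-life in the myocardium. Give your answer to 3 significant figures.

20.9 days

1/t_eff = 1/t_phys + 1/t_biol = 1/27.7 + 1/84.8 = 0.047894 per day.
t_eff = 27.7 × 84.8 / (27.7 + 84.8) ≈ 20.88 days.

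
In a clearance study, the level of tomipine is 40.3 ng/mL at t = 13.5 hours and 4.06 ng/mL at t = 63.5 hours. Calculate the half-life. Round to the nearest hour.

15 hours

Over Δt = 63.5 − 13.5 = 50 hours, the level fell by a factor of 40.3/4.06 ≈ 9.9261.
n = log₂(9.9261) ≈ 3.3112 half-lives, so t½ = 50/3.3112 ≈ 15.1 hours.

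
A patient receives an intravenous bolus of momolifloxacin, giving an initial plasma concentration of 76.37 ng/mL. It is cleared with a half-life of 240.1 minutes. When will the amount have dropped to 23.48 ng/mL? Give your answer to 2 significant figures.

Fraction remaining = 23.48/76.37 ≈ 0.30745.
n = log₂(76.37/23.48) = ln(3.2526)/ln 2 ≈ 1.7016 half-lives.
t = n × t½ = 1.7016 × 240.1 ≈ 408.55 minutes.

410 minutes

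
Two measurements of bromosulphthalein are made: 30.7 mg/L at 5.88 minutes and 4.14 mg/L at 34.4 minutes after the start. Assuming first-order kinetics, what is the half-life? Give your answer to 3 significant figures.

9.87 minutes

Over Δt = 34.4 − 5.88 = 28.52 minutes, the level fell by a factor of 30.7/4.14 ≈ 7.4155.
n = log₂(7.4155) ≈ 2.8905 half-lives, so t½ = 28.52/2.8905 ≈ 9.8667 minutes.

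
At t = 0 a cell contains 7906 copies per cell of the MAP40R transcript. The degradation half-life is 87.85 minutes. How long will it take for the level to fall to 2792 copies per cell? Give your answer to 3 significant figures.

Fraction remaining = 2792/7906 ≈ 0.35315.
n = log₂(7906/2792) = ln(2.8317)/ln 2 ≈ 1.5016 half-lives.
t = n × t½ = 1.5016 × 87.85 ≈ 131.92 minutes.

132 minutes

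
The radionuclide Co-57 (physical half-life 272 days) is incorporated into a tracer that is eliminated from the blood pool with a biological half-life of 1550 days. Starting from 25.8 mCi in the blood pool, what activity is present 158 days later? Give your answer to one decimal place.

16.1 mCi

1/t_eff = 1/t_phys + 1/t_biol = 1/272 + 1/1550 = 0.0043216 per day.
t_eff = 272 × 1550 / (272 + 1550) ≈ 231.39 days.
Remaining = 25.8 × (1/2)^(158/231.39) = 25.8 × (1/2)^0.68282 ≈ 16.072 mCi.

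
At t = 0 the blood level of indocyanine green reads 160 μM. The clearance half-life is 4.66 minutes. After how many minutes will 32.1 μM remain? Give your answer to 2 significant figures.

11 minutes

Fraction remaining = 32.1/160 ≈ 0.20062.
n = log₂(160/32.1) = ln(4.9844)/ln 2 ≈ 2.3174 half-lives.
t = n × t½ = 2.3174 × 4.66 ≈ 10.799 minutes.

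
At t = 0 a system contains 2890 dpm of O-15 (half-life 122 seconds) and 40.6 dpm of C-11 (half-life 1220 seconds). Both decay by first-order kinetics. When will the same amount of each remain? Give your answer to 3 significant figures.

834 seconds

Set 2890·(1/2)^(t/122) = 40.6·(1/2)^(t/1220).
Taking log₂: log₂(2890/40.6) = t·(1/122 − 1/1220).
log₂(71.182) = 6.1534; 1/122 − 1/1220 = 0.007377.
t = 6.1534 / 0.007377 ≈ 834.13 seconds.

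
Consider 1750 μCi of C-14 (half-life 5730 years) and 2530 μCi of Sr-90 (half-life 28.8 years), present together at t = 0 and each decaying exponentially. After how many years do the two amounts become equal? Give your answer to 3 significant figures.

Set 1750·(1/2)^(t/5730) = 2530·(1/2)^(t/28.8).
Taking log₂: log₂(1750/2530) = t·(1/5730 − 1/28.8).
log₂(0.6917) = -0.53178; 1/5730 − 1/28.8 = -0.034548.
t = -0.53178 / -0.034548 ≈ 15.393 years.

15.4 years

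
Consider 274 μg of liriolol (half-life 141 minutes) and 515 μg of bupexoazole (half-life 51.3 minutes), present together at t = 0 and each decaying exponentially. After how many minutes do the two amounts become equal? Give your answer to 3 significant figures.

Set 274·(1/2)^(t/141) = 515·(1/2)^(t/51.3).
Taking log₂: log₂(274/515) = t·(1/141 − 1/51.3).
log₂(0.53204) = -0.9104; 1/141 − 1/51.3 = -0.012401.
t = -0.9104 / -0.012401 ≈ 73.413 minutes.

73.4 minutes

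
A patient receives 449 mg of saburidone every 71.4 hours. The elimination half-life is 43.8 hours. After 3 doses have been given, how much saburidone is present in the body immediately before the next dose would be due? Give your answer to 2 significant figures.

210 mg

The 3 doses were given 214.2, 142.8, 71.4 hours ago.
Total = 449·(1/2)^(214.2/43.8) + 449·(1/2)^(142.8/43.8) + 449·(1/2)^(71.4/43.8)
      = 15.139 + 46.86 + 145.05 ≈ 207.05 mg.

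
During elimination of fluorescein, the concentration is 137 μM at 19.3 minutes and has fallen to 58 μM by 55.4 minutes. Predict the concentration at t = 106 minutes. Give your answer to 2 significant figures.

Over Δt = 55.4 − 19.3 = 36.1 minutes, the level fell by a factor of 137/58 ≈ 2.3621.
n = log₂(2.3621) ≈ 1.2401 half-lives, so t½ = 36.1/1.2401 ≈ 29.112 minutes.
From t = 55.4 to t = 106: 58 × (1/2)^((106−55.4)/29.112) ≈ 17.386 μM.

17 μM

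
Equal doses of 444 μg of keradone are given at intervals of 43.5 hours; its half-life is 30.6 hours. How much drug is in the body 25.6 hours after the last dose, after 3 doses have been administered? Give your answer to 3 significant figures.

The 3 doses were given 112.6, 69.1, 25.6 hours ago.
Total = 444·(1/2)^(112.6/30.6) + 444·(1/2)^(69.1/30.6) + 444·(1/2)^(25.6/30.6)
      = 34.647 + 92.812 + 248.62 ≈ 376.08 μg.

376 μg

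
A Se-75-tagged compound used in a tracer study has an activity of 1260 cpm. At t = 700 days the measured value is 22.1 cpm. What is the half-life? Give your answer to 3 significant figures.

120 days

A/A₀ = 22.1/1260 ≈ 0.01754.
n = log₂(57.014) ≈ 5.8332 half-lives elapsed in 700 days.
t½ = 700/5.8332 ≈ 120 days.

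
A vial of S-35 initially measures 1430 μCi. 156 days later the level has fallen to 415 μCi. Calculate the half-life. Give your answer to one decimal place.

A/A₀ = 415/1430 ≈ 0.29021.
n = log₂(3.4458) ≈ 1.7848 half-lives elapsed in 156 days.
t½ = 156/1.7848 ≈ 87.403 days.

87.4 days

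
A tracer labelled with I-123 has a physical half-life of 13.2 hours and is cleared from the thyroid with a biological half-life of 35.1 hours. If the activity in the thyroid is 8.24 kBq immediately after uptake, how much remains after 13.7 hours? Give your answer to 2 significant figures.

1/t_eff = 1/t_phys + 1/t_biol = 1/13.2 + 1/35.1 = 0.10425 per hour.
t_eff = 13.2 × 35.1 / (13.2 + 35.1) ≈ 9.5925 hours.
Remaining = 8.24 × (1/2)^(13.7/9.5925) = 8.24 × (1/2)^1.4282 ≈ 3.062 kBq.

3.1 kBq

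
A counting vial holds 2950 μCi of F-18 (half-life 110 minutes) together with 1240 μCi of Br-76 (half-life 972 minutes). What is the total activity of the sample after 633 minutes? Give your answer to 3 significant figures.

844 μCi

F-18: 2950 × (1/2)^(633/110) = 2950 × (1/2)^5.7545 ≈ 54.643 μCi.
Br-76: 1240 × (1/2)^(633/972) = 1240 × (1/2)^0.65123 ≈ 789.55 μCi.
Total = 54.643 + 789.55 ≈ 844.19 μCi.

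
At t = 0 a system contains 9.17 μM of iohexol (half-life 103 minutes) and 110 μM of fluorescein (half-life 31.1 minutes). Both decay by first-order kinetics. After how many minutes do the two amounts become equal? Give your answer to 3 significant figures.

Set 9.17·(1/2)^(t/103) = 110·(1/2)^(t/31.1).
Taking log₂: log₂(9.17/110) = t·(1/103 − 1/31.1).
log₂(0.083364) = -3.5844; 1/103 − 1/31.1 = -0.022446.
t = -3.5844 / -0.022446 ≈ 159.69 minutes.

160 minutes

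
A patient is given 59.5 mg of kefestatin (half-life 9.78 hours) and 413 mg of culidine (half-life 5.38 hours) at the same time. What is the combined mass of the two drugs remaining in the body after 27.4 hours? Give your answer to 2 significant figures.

kefestatin: 59.5 × (1/2)^(27.4/9.78) = 59.5 × (1/2)^2.8016 ≈ 8.5338 mg.
culidine: 413 × (1/2)^(27.4/5.38) = 413 × (1/2)^5.0929 ≈ 12.101 mg.
Total = 8.5338 + 12.101 ≈ 20.635 mg.

21 mg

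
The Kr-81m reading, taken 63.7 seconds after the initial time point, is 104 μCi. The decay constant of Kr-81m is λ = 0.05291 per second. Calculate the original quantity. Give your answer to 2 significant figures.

t½ = ln 2 / λ = 0.69315 / 0.05291 ≈ 13.1 seconds.
Number of half-lives elapsed: n = 63.7/13.1 ≈ 4.8624.
A₀ = A × 2^n = 104 × 2^4.8624 = 104 × 29.089 ≈ 3025.3 μCi.

3000 μCi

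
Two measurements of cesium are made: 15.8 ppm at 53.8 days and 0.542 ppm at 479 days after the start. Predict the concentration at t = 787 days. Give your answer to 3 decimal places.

0.047 ppm

Over Δt = 479 − 53.8 = 425.2 days, the level fell by a factor of 15.8/0.542 ≈ 29.151.
n = log₂(29.151) ≈ 4.8655 half-lives, so t½ = 425.2/4.8655 ≈ 87.391 days.
From t = 479 to t = 787: 0.542 × (1/2)^((787−479)/87.391) ≈ 0.047103 ppm.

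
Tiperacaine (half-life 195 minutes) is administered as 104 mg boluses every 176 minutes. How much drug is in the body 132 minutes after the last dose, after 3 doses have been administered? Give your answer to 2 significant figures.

120 mg

The 3 doses were given 484, 308, 132 minutes ago.
Total = 104·(1/2)^(484/195) + 104·(1/2)^(308/195) + 104·(1/2)^(132/195)
      = 18.615 + 34.798 + 65.052 ≈ 118.47 mg.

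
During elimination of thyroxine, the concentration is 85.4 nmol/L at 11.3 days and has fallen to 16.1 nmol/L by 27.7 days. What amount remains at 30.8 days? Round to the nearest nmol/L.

Over Δt = 27.7 − 11.3 = 16.4 days, the level fell by a factor of 85.4/16.1 ≈ 5.3043.
n = log₂(5.3043) ≈ 2.4072 half-lives, so t½ = 16.4/2.4072 ≈ 6.813 days.
From t = 27.7 to t = 30.8: 16.1 × (1/2)^((30.8−27.7)/6.813) ≈ 11.745 nmol/L.

12 nmol/L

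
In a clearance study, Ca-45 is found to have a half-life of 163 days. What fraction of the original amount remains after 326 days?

0.25

n = 326/163 ≈ 2 half-lives.
Fraction remaining = (1/2)^2 ≈ 0.25.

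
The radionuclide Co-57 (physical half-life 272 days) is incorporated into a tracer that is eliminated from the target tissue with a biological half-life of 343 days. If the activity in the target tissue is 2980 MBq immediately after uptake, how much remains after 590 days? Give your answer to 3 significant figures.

201 MBq

1/t_eff = 1/t_phys + 1/t_biol = 1/272 + 1/343 = 0.0065919 per day.
t_eff = 272 × 343 / (272 + 343) ≈ 151.7 days.
Remaining = 2980 × (1/2)^(590/151.7) = 2980 × (1/2)^3.8892 ≈ 201.11 MBq.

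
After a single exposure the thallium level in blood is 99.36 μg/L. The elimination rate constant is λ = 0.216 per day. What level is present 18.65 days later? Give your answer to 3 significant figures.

1.77 μg/L

t½ = ln 2 / λ = 0.69315 / 0.216 ≈ 3.209 days.
Number of half-lives: n = 18.65/3.209 ≈ 5.8118.
Remaining = 99.36 × (1/2)^5.8118 = 99.36 × 0.017803 ≈ 1.7689 μg/L.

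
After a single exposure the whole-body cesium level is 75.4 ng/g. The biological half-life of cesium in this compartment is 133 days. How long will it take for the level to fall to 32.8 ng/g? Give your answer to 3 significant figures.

Fraction remaining = 32.8/75.4 ≈ 0.43501.
n = log₂(75.4/32.8) = ln(2.2988)/ln 2 ≈ 1.2009 half-lives.
t = n × t½ = 1.2009 × 133 ≈ 159.72 days.

160 days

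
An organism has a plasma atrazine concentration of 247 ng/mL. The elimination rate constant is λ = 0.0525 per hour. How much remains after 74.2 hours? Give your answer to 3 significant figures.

t½ = ln 2 / λ = 0.69315 / 0.0525 ≈ 13.203 hours.
Number of half-lives: n = 74.2/13.203 ≈ 5.62.
Remaining = 247 × (1/2)^5.62 = 247 × 0.020333 ≈ 5.0223 ng/mL.

5.02 ng/mL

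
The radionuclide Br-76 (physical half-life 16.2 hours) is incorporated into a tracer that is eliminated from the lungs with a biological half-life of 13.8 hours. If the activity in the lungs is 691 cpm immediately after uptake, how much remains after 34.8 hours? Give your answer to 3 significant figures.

27.1 cpm

1/t_eff = 1/t_phys + 1/t_biol = 1/16.2 + 1/13.8 = 0.13419 per hour.
t_eff = 16.2 × 13.8 / (16.2 + 13.8) ≈ 7.452 hours.
Remaining = 691 × (1/2)^(34.8/7.452) = 691 × (1/2)^4.6699 ≈ 27.146 cpm.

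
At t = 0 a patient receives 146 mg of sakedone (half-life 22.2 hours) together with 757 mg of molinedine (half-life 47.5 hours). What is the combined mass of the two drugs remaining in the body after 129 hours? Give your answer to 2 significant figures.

sakedone: 146 × (1/2)^(129/22.2) = 146 × (1/2)^5.8108 ≈ 2.6009 mg.
molinedine: 757 × (1/2)^(129/47.5) = 757 × (1/2)^2.7158 ≈ 115.23 mg.
Total = 2.6009 + 115.23 ≈ 117.83 mg.

120 mg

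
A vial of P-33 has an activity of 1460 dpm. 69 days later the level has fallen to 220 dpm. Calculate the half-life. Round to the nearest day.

25 days

A/A₀ = 220/1460 ≈ 0.15068.
n = log₂(6.6364) ≈ 2.7304 half-lives elapsed in 69 days.
t½ = 69/2.7304 ≈ 25.271 days.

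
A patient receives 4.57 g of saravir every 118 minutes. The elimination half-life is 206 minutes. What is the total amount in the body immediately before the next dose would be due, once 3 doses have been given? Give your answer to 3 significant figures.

6.53 g

The 3 doses were given 354, 236, 118 minutes ago.
Total = 4.57·(1/2)^(354/206) + 4.57·(1/2)^(236/206) + 4.57·(1/2)^(118/206)
      = 1.3887 + 2.0656 + 3.0724 ≈ 6.5267 g.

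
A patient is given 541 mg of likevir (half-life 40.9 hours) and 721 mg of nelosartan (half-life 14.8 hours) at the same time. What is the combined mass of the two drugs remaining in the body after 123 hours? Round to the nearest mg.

likevir: 541 × (1/2)^(123/40.9) = 541 × (1/2)^3.0073 ≈ 67.282 mg.
nelosartan: 721 × (1/2)^(123/14.8) = 721 × (1/2)^8.3108 ≈ 2.2706 mg.
Total = 67.282 + 2.2706 ≈ 69.553 mg.

70 mg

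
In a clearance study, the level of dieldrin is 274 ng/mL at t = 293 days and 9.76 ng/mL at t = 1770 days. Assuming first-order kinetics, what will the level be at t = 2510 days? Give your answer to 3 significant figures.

Over Δt = 1770 − 293 = 1477 days, the level fell by a factor of 274/9.76 ≈ 28.074.
n = log₂(28.074) ≈ 4.8112 half-lives, so t½ = 1477/4.8112 ≈ 307 days.
From t = 1770 to t = 2510: 9.76 × (1/2)^((2510−1770)/307) ≈ 1.8358 ng/mL.

1.84 ng/mL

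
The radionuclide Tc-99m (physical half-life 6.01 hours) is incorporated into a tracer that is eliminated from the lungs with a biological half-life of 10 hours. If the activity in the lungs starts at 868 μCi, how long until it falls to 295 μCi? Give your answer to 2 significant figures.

5.8 hours

1/t_eff = 1/t_phys + 1/t_biol = 1/6.01 + 1/10 = 0.26639 per hour.
t_eff = 6.01 × 10 / (6.01 + 10) ≈ 3.7539 hours.
n = log₂(868/295) ≈ 1.557; t = 1.557 × 3.7539 ≈ 5.8448 hours.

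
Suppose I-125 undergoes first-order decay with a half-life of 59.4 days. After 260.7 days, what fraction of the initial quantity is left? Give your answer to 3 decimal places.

n = 260.7/59.4 ≈ 4.3889 half-lives.
Fraction remaining = (1/2)^4.3889 ≈ 0.047732.

0.048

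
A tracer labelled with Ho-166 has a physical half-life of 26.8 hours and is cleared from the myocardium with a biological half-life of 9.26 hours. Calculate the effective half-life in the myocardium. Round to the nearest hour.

1/t_eff = 1/t_phys + 1/t_biol = 1/26.8 + 1/9.26 = 0.1453 per hour.
t_eff = 26.8 × 9.26 / (26.8 + 9.26) ≈ 6.8821 hours.

7 hours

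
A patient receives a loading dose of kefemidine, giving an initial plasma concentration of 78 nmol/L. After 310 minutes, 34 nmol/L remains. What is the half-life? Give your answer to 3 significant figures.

A/A₀ = 34/78 ≈ 0.4359.
n = log₂(2.2941) ≈ 1.1979 half-lives elapsed in 310 minutes.
t½ = 310/1.1979 ≈ 258.78 minutes.

259 minutes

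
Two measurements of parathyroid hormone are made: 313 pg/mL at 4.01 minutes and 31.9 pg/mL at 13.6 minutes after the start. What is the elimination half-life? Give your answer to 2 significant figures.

2.9 minutes

Over Δt = 13.6 − 4.01 = 9.59 minutes, the level fell by a factor of 313/31.9 ≈ 9.8119.
n = log₂(9.8119) ≈ 3.2945 half-lives, so t½ = 9.59/3.2945 ≈ 2.9109 minutes.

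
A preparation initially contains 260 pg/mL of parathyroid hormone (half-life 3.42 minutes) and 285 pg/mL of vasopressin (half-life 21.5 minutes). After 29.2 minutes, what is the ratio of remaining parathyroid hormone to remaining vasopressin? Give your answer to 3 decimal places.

0.006

parathyroid hormone: 260 × (1/2)^(29.2/3.42) = 260 × (1/2)^8.538 ≈ 0.69948 pg/mL.
vasopressin: 285 × (1/2)^(29.2/21.5) = 285 × (1/2)^1.3581 ≈ 111.17 pg/mL.
Ratio ≈ 0.69948 / 111.17 ≈ 0.0062918.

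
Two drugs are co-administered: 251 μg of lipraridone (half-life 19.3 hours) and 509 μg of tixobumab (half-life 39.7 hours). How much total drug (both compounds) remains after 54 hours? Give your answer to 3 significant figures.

lipraridone: 251 × (1/2)^(54/19.3) = 251 × (1/2)^2.7979 ≈ 36.092 μg.
tixobumab: 509 × (1/2)^(54/39.7) = 509 × (1/2)^1.3602 ≈ 198.27 μg.
Total = 36.092 + 198.27 ≈ 234.36 μg.

234 μg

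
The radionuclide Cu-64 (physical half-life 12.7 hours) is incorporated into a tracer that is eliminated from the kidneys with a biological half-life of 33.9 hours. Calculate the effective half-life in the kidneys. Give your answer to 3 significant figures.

1/t_eff = 1/t_phys + 1/t_biol = 1/12.7 + 1/33.9 = 0.10824 per hour.
t_eff = 12.7 × 33.9 / (12.7 + 33.9) ≈ 9.2388 hours.

9.24 hours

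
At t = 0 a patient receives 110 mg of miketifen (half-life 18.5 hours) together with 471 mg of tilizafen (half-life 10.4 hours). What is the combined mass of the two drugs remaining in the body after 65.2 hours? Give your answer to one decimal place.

15.7 mg

miketifen: 110 × (1/2)^(65.2/18.5) = 110 × (1/2)^3.5243 ≈ 9.5602 mg.
tilizafen: 471 × (1/2)^(65.2/10.4) = 471 × (1/2)^6.2692 ≈ 6.1065 mg.
Total = 9.5602 + 6.1065 ≈ 15.667 mg.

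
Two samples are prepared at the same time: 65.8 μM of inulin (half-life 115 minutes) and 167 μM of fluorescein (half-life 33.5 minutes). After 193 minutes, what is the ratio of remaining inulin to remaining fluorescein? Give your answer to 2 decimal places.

inulin: 65.8 × (1/2)^(193/115) = 65.8 × (1/2)^1.6783 ≈ 20.56 μM.
fluorescein: 167 × (1/2)^(193/33.5) = 167 × (1/2)^5.7612 ≈ 3.0791 μM.
Ratio ≈ 20.56 / 3.0791 ≈ 6.6772.

6.68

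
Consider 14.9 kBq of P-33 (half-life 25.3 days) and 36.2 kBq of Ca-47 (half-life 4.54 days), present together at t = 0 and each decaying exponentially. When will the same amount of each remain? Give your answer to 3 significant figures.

Set 14.9·(1/2)^(t/25.3) = 36.2·(1/2)^(t/4.54).
Taking log₂: log₂(14.9/36.2) = t·(1/25.3 − 1/4.54).
log₂(0.4116) = -1.2807; 1/25.3 − 1/4.54 = -0.18074.
t = -1.2807 / -0.18074 ≈ 7.0858 days.

7.09 days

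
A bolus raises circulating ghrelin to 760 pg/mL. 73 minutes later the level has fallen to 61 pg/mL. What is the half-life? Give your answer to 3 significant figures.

20.1 minutes

A/A₀ = 61/760 ≈ 0.080263.
n = log₂(12.459) ≈ 3.6391 half-lives elapsed in 73 minutes.
t½ = 73/3.6391 ≈ 20.06 minutes.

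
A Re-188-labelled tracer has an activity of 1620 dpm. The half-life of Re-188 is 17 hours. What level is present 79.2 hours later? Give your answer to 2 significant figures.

Number of half-lives: n = 79.2/17 ≈ 4.6588.
Remaining = 1620 × (1/2)^4.6588 = 1620 × 0.039587 ≈ 64.131 dpm.

64 dpm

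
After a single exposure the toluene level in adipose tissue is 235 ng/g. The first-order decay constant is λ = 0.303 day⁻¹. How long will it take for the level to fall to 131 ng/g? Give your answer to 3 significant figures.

t½ = ln 2 / λ = 0.69315 / 0.303 ≈ 2.2876 days.
Fraction remaining = 131/235 ≈ 0.55745.
n = log₂(235/131) = ln(1.7939)/ln 2 ≈ 0.84309 half-lives.
t = n × t½ = 0.84309 × 2.2876 ≈ 1.9287 days.

1.93 days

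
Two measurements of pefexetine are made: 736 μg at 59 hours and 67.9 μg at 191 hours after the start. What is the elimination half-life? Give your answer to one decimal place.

Over Δt = 191 − 59 = 132 hours, the level fell by a factor of 736/67.9 ≈ 10.839.
n = log₂(10.839) ≈ 3.4382 half-lives, so t½ = 132/3.4382 ≈ 38.392 hours.

38.4 hours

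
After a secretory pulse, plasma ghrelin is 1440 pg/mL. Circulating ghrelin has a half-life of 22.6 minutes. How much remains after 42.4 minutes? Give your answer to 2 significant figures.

Number of half-lives: n = 42.4/22.6 ≈ 1.8761.
Remaining = 1440 × (1/2)^1.8761 = 1440 × 0.27242 ≈ 392.28 pg/mL.

390 pg/mL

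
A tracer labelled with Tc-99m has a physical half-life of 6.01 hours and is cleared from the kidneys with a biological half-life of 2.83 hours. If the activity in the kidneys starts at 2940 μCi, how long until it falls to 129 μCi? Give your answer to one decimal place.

8.7 hours

1/t_eff = 1/t_phys + 1/t_biol = 1/6.01 + 1/2.83 = 0.51975 per hour.
t_eff = 6.01 × 2.83 / (6.01 + 2.83) ≈ 1.924 hours.
n = log₂(2940/129) ≈ 4.5104; t = 4.5104 × 1.924 ≈ 8.678 hours.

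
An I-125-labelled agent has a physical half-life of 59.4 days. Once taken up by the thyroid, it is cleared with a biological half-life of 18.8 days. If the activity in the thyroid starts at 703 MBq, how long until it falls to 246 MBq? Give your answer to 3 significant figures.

1/t_eff = 1/t_phys + 1/t_biol = 1/59.4 + 1/18.8 = 0.070027 per day.
t_eff = 59.4 × 18.8 / (59.4 + 18.8) ≈ 14.28 days.
n = log₂(703/246) ≈ 1.5149; t = 1.5149 × 14.28 ≈ 21.633 days.

21.6 days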